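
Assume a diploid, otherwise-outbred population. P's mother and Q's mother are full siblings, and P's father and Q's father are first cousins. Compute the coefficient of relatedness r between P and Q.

0.15625

With two independent routes of shared ancestry, r is the sum of the two contributions.
P and Q are related in two ways: first cousins through their mothers (r = 1/8) and second cousins through their fathers (r = 1/32).
r = 1/8 + 1/32 = 5/32 = 0.15625.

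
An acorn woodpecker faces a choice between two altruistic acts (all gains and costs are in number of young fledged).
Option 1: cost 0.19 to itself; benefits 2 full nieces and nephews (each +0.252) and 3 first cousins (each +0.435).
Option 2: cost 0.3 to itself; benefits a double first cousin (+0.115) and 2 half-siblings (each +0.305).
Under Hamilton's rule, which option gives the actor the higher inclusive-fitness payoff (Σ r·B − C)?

Option 1: r to a full niece or nephew = 0.25.
Option 1: r to a first cousin = 0.125.
Option 1: Σ r·B − C = (2·0.25·0.252 + 3·0.125·0.435) − 0.19 = 0.099125.
Option 2: r to a double first cousin = 0.25.
Option 2: r to a half-sibling = 0.25.
Option 2: Σ r·B − C = (1·0.25·0.115 + 2·0.25·0.305) − 0.3 = -0.11875.
Option 1 has the higher net inclusive-fitness payoff.

Option 1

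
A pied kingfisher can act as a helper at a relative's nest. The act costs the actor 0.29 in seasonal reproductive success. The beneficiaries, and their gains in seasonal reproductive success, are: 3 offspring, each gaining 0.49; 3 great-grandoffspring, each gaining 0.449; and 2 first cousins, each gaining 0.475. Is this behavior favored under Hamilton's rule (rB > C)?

Hamilton's rule: the trait is favored when the sum of r·B over every recipient exceeds the actor's cost C.
r to an offspring = 0.5 (one parent–offspring link: r = (1/2)^1 = 1/2).
r to a great-grandoffspring = 0.125 (three parent–offspring links: r = (1/2)^3 = 1/8).
r to a first cousin = 0.125 (first cousins share one grandparent pair — two paths of length 4: r = 2·(1/2)^4 = 1/8).
Summing one r·B term per recipient: 3·0.5·0.49 + 3·0.125·0.449 + 2·0.125·0.475 = 1.022125.
1.022125 > 0.29: the indirect benefit exceeds the cost.

Yes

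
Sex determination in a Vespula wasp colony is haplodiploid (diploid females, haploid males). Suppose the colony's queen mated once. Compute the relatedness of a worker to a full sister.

Haplodiploid full sisters inherit their father's entire haploid genome identically (contributing 1/2) and on average half of their mother's contribution (1/2 · 1/2 = 1/4); r = 1/2 + 1/4 = 3/4.

0.75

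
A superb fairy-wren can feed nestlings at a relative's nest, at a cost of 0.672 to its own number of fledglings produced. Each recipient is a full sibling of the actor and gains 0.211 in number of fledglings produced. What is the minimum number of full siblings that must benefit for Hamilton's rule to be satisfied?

7

r to a full sibling = 1/2 (full sibs share both parents — two paths of length 2: r = 2·(1/2)^2 = 1/2).
Hamilton's rule: n·r·B > C  ⇒  n > C/(r·B) = 0.672/(0.5·0.211) = 6.37.
The smallest integer exceeding 6.37 is 7.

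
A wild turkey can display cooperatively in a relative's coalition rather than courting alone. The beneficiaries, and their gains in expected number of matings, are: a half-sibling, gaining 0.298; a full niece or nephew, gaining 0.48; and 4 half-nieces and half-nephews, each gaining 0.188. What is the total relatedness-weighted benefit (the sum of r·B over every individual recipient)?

0.2885

r to a half-sibling = 0.25 (half-sibs share one parent — one path of length 2: r = (1/2)^2 = 1/4).
r to a full niece or nephew = 1/4 (full aunt/uncle↔niece/nephew: two paths of length 3 through the shared grandparent pair: r = 2·(1/2)^3 = 1/4).
r to a half-niece or half-nephew = 0.125 (half-aunt/uncle↔niece/nephew: one path of length 3: r = (1/2)^3 = 1/8).
Summing one r·B term per recipient: 1·0.25·0.298 + 1·0.25·0.48 + 4·0.125·0.188 = 0.2885.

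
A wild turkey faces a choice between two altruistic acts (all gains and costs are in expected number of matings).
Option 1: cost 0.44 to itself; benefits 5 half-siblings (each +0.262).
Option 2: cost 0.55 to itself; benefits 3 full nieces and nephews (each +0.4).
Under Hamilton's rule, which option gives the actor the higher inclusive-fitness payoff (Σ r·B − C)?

Option 1

Option 1: r to a half-sibling = 0.25.
Option 1: Σ r·B − C = (5·0.25·0.262) − 0.44 = -0.1125.
Option 2: r to a full niece or nephew = 0.25.
Option 2: Σ r·B − C = (3·0.25·0.4) − 0.55 = -0.25.
Option 1 has the higher net inclusive-fitness payoff.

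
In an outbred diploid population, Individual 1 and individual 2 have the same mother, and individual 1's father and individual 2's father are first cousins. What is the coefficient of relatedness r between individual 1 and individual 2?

0.28125

Wright's path rule: contributions from independent ancestry routes add.
Individual 1 and individual 2 are related in two ways: half-sibs through their shared mother (r = 1/4) and second cousins through their fathers (r = 1/32).
r = 1/4 + 1/32 = 9/32 = 0.28125.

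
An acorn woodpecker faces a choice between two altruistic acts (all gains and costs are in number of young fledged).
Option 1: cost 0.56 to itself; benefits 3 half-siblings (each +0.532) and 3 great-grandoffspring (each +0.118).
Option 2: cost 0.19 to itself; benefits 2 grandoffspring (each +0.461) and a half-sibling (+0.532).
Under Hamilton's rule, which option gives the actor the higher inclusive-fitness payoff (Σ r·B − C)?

Option 2

Option 1: r to a half-sibling = 0.25.
Option 1: r to a great-grandoffspring = 0.125.
Option 1: Σ r·B − C = (3·0.25·0.532 + 3·0.125·0.118) − 0.56 = -0.11675.
Option 2: r to a grandoffspring = 0.25.
Option 2: r to a half-sibling = 0.25.
Option 2: Σ r·B − C = (2·0.25·0.461 + 1·0.25·0.532) − 0.19 = 0.1735.
Option 2 has the higher net inclusive-fitness payoff.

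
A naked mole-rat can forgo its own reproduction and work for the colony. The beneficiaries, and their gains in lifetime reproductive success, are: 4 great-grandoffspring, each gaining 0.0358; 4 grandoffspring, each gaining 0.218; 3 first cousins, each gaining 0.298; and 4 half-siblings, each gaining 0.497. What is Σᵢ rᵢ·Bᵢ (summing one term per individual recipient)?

0.84465

r to a great-grandoffspring = 1/8 (three parent–offspring links: r = (1/2)^3 = 1/8).
r to a grandoffspring = 1/4 (two parent–offspring links: r = (1/2)^2 = 1/4).
r to a first cousin = 0.125 (first cousins share one grandparent pair — two paths of length 4: r = 2·(1/2)^4 = 1/8).
r to a half-sibling = 1/4 (half-sibs share one parent — one path of length 2: r = (1/2)^2 = 1/4).
Summing one r·B term per recipient: 4·0.125·0.0358 + 4·0.25·0.218 + 3·0.125·0.298 + 4·0.25·0.497 = 0.84465.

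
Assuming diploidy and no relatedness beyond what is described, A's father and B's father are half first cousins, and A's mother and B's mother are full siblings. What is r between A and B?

0.140625

Wright's path rule: contributions from independent ancestry routes add.
A and B are related in two ways: half second cousins through their fathers (r = 1/64) and first cousins through their mothers (r = 1/8).
r = 1/64 + 1/8 = 0.140625.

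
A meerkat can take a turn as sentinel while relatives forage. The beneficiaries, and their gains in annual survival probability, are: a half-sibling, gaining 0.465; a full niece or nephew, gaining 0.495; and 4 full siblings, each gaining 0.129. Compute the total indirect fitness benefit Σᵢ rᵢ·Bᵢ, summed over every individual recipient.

0.498

r to a half-sibling = 1/4 (half-sibs share one parent — one path of length 2: r = (1/2)^2 = 1/4).
r to a full niece or nephew = 0.25 (full aunt/uncle↔niece/nephew: two paths of length 3 through the shared grandparent pair: r = 2·(1/2)^3 = 1/4).
r to a full sibling = 0.5 (full sibs share both parents — two paths of length 2: r = 2·(1/2)^2 = 1/2).
Summing one r·B term per recipient: 1·0.25·0.465 + 1·0.25·0.495 + 4·0.5·0.129 = 0.498.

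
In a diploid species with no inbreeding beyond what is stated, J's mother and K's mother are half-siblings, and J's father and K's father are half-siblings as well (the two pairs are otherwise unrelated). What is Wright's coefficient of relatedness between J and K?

0.125

Relatedness sums over independent paths through distinct common ancestors.
J and K are related in two ways: half first cousins through their mothers (r = 1/16) and half first cousins through their fathers (r = 1/16).
r = 1/16 + 1/16 = 0.125.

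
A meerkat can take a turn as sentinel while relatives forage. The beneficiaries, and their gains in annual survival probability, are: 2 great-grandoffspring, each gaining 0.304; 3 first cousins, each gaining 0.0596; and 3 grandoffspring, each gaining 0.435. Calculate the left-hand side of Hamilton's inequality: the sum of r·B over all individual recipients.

r to a great-grandoffspring = 0.125 (three parent–offspring links: r = (1/2)^3 = 1/8).
r to a first cousin = 1/8 (first cousins share one grandparent pair — two paths of length 4: r = 2·(1/2)^4 = 1/8).
r to a grandoffspring = 1/4 (two parent–offspring links: r = (1/2)^2 = 1/4).
Summing one r·B term per recipient: 2·0.125·0.304 + 3·0.125·0.0596 + 3·0.25·0.435 = 0.4246.

0.4246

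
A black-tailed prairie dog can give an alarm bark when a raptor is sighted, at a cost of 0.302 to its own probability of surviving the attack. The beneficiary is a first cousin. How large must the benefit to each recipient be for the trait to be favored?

2.416

r to a first cousin = 1/8 (first cousins share one grandparent pair — two paths of length 4: r = 2·(1/2)^4 = 1/8).
Hamilton's rule with n recipients of equal r: n·r·B > C, so B > C/(n·r) = 0.302/(1·0.125) = 2.416.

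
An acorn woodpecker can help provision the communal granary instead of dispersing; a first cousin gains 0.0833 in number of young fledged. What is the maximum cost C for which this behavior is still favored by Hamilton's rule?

r to a first cousin = 1/8 (first cousins share one grandparent pair — two paths of length 4: r = 2·(1/2)^4 = 1/8).
Hamilton's rule: n·r·B > C, so the trait is favored while C < n·r·B = 1·0.125·0.0833 = 0.0104125.

0.0104125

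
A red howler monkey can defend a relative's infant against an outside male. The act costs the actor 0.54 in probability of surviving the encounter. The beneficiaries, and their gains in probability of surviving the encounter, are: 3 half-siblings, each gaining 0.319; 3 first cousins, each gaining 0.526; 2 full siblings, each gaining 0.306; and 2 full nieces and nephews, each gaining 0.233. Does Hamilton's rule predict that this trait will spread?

Hamilton's rule: the trait is favored when the sum of r·B over every recipient exceeds the actor's cost C.
r to a half-sibling = 0.25 (half-sibs share one parent — one path of length 2: r = (1/2)^2 = 1/4).
r to a first cousin = 0.125 (first cousins share one grandparent pair — two paths of length 4: r = 2·(1/2)^4 = 1/8).
r to a full sibling = 0.5 (full sibs share both parents — two paths of length 2: r = 2·(1/2)^2 = 1/2).
r to a full niece or nephew = 0.25 (full aunt/uncle↔niece/nephew: two paths of length 3 through the shared grandparent pair: r = 2·(1/2)^3 = 1/4).
Summing one r·B term per recipient: 3·0.25·0.319 + 3·0.125·0.526 + 2·0.5·0.306 + 2·0.25·0.233 = 0.859.
0.859 > 0.54: the indirect benefit exceeds the cost.

Yes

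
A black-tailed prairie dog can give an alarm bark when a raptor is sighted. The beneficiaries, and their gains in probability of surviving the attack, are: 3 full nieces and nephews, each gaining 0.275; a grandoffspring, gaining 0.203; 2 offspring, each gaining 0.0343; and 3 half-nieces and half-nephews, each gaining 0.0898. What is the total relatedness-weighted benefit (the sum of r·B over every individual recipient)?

0.324975

r to a full niece or nephew = 0.25 (full aunt/uncle↔niece/nephew: two paths of length 3 through the shared grandparent pair: r = 2·(1/2)^3 = 1/4).
r to a grandoffspring = 1/4 (two parent–offspring links: r = (1/2)^2 = 1/4).
r to an offspring = 1/2 (one parent–offspring link: r = (1/2)^1 = 1/2).
r to a half-niece or half-nephew = 0.125 (half-aunt/uncle↔niece/nephew: one path of length 3: r = (1/2)^3 = 1/8).
Summing one r·B term per recipient: 3·0.25·0.275 + 1·0.25·0.203 + 2·0.5·0.0343 + 3·0.125·0.0898 = 0.324975.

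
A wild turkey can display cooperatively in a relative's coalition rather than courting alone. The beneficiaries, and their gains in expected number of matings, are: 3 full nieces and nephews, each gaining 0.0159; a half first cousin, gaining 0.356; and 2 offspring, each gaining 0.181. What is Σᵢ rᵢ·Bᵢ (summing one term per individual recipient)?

0.215175

r to a full niece or nephew = 0.25 (full aunt/uncle↔niece/nephew: two paths of length 3 through the shared grandparent pair: r = 2·(1/2)^3 = 1/4).
r to a half first cousin = 1/16 (half first cousins share one grandparent — one path of length 4: r = (1/2)^4 = 1/16).
r to an offspring = 1/2 (one parent–offspring link: r = (1/2)^1 = 1/2).
Summing one r·B term per recipient: 3·0.25·0.0159 + 1·0.0625·0.356 + 2·0.5·0.181 = 0.215175.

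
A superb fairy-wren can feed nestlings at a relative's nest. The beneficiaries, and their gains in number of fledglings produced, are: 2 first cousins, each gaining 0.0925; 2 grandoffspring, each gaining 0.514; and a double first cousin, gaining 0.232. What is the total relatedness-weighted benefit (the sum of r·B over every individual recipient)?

r to a first cousin = 0.125 (first cousins share one grandparent pair — two paths of length 4: r = 2·(1/2)^4 = 1/8).
r to a grandoffspring = 0.25 (two parent–offspring links: r = (1/2)^2 = 1/4).
r to a double first cousin = 0.25 (double first cousins share both grandparent pairs — four paths of length 4: r = 4·(1/2)^4 = 1/4).
Summing one r·B term per recipient: 2·0.125·0.0925 + 2·0.25·0.514 + 1·0.25·0.232 = 0.338125.

0.338125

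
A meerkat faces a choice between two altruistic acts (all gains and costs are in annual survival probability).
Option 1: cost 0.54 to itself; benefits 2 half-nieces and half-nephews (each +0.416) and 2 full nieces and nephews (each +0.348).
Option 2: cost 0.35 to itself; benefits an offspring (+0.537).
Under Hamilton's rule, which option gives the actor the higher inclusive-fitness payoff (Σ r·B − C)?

Option 1: r to a half-niece or half-nephew = 0.125.
Option 1: r to a full niece or nephew = 0.25.
Option 1: Σ r·B − C = (2·0.125·0.416 + 2·0.25·0.348) − 0.54 = -0.262.
Option 2: r to an offspring = 0.5.
Option 2: Σ r·B − C = (1·0.5·0.537) − 0.35 = -0.0815.
Option 2 has the higher net inclusive-fitness payoff.

Option 2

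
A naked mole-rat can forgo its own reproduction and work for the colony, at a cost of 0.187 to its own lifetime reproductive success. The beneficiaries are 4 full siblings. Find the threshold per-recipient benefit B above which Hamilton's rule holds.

r to a full sibling = 0.5 (full sibs share both parents — two paths of length 2: r = 2·(1/2)^2 = 1/2).
Hamilton's rule with n recipients of equal r: n·r·B > C, so B > C/(n·r) = 0.187/(4·0.5) = 0.0935.

0.0935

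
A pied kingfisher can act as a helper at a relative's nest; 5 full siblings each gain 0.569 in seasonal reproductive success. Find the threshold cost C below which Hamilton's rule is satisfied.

1.4225

r to a full sibling = 1/2 (full sibs share both parents — two paths of length 2: r = 2·(1/2)^2 = 1/2).
Hamilton's rule: n·r·B > C, so the trait is favored while C < n·r·B = 5·0.5·0.569 = 1.4225.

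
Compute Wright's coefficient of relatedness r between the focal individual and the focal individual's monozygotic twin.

1

Each parent–offspring link contributes a factor of 1/2, and independent paths through distinct common ancestors add.
Monozygotic twins share every allele identical by descent: r = 1.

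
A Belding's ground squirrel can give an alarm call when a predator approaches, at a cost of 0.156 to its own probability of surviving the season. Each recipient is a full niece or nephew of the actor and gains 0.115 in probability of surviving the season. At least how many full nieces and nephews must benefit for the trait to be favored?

6

r to a full niece or nephew = 1/4 (full aunt/uncle↔niece/nephew: two paths of length 3 through the shared grandparent pair: r = 2·(1/2)^3 = 1/4).
Hamilton's rule: n·r·B > C  ⇒  n > C/(r·B) = 0.156/(0.25·0.115) = 5.426.
The smallest integer exceeding 5.426 is 6.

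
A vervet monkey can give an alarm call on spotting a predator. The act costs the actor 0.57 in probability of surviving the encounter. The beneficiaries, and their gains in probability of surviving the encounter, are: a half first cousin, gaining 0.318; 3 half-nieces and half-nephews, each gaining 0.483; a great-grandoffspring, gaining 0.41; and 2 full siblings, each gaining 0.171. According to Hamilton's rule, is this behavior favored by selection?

Hamilton's rule: the trait is favored when the sum of r·B over every recipient exceeds the actor's cost C.
r to a half first cousin = 1/16 (half first cousins share one grandparent — one path of length 4: r = (1/2)^4 = 1/16).
r to a half-niece or half-nephew = 1/8 (half-aunt/uncle↔niece/nephew: one path of length 3: r = (1/2)^3 = 1/8).
r to a great-grandoffspring = 0.125 (three parent–offspring links: r = (1/2)^3 = 1/8).
r to a full sibling = 0.5 (full sibs share both parents — two paths of length 2: r = 2·(1/2)^2 = 1/2).
Summing one r·B term per recipient: 1·0.0625·0.318 + 3·0.125·0.483 + 1·0.125·0.41 + 2·0.5·0.171 = 0.42325.
0.42325 < 0.57: the indirect benefit is less than the cost.

No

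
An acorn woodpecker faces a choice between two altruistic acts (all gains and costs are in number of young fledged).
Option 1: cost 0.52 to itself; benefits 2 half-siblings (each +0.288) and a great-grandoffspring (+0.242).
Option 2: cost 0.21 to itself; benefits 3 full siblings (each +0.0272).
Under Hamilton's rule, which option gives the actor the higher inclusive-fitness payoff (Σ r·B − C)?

Option 1: r to a half-sibling = 0.25.
Option 1: r to a great-grandoffspring = 0.125.
Option 1: Σ r·B − C = (2·0.25·0.288 + 1·0.125·0.242) − 0.52 = -0.34575.
Option 2: r to a full sibling = 0.5.
Option 2: Σ r·B − C = (3·0.5·0.0272) − 0.21 = -0.1692.
Option 2 has the higher net inclusive-fitness payoff.

Option 2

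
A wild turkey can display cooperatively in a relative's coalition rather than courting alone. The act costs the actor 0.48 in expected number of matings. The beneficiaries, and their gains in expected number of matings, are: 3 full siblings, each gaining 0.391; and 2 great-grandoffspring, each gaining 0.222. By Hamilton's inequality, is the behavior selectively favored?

Yes

Hamilton's rule: the trait is favored when the sum of r·B over every recipient exceeds the actor's cost C.
r to a full sibling = 1/2 (full sibs share both parents — two paths of length 2: r = 2·(1/2)^2 = 1/2).
r to a great-grandoffspring = 0.125 (three parent–offspring links: r = (1/2)^3 = 1/8).
Summing one r·B term per recipient: 3·0.5·0.391 + 2·0.125·0.222 = 0.642.
0.642 > 0.48: the indirect benefit exceeds the cost.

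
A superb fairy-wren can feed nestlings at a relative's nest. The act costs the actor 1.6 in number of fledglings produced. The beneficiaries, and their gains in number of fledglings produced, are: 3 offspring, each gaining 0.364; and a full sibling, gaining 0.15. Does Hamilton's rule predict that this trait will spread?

Hamilton's rule: the trait is favored when the sum of r·B over every recipient exceeds the actor's cost C.
r to an offspring = 1/2 (one parent–offspring link: r = (1/2)^1 = 1/2).
r to a full sibling = 0.5 (full sibs share both parents — two paths of length 2: r = 2·(1/2)^2 = 1/2).
Summing one r·B term per recipient: 3·0.5·0.364 + 1·0.5·0.15 = 0.621.
0.621 < 1.6: the indirect benefit is less than the cost.

No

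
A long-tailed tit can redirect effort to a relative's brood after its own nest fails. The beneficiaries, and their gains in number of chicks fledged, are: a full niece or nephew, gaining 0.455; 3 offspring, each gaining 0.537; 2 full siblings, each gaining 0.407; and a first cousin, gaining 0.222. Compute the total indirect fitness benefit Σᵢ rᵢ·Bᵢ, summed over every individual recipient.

r to a full niece or nephew = 0.25 (full aunt/uncle↔niece/nephew: two paths of length 3 through the shared grandparent pair: r = 2·(1/2)^3 = 1/4).
r to an offspring = 0.5 (one parent–offspring link: r = (1/2)^1 = 1/2).
r to a full sibling = 1/2 (full sibs share both parents — two paths of length 2: r = 2·(1/2)^2 = 1/2).
r to a first cousin = 0.125 (first cousins share one grandparent pair — two paths of length 4: r = 2·(1/2)^4 = 1/8).
Summing one r·B term per recipient: 1·0.25·0.455 + 3·0.5·0.537 + 2·0.5·0.407 + 1·0.125·0.222 = 1.354.

1.354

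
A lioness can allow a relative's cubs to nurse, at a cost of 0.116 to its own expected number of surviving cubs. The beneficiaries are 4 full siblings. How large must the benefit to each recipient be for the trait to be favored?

r to a full sibling = 1/2 (full sibs share both parents — two paths of length 2: r = 2·(1/2)^2 = 1/2).
Hamilton's rule with n recipients of equal r: n·r·B > C, so B > C/(n·r) = 0.116/(4·0.5) = 0.058.

0.058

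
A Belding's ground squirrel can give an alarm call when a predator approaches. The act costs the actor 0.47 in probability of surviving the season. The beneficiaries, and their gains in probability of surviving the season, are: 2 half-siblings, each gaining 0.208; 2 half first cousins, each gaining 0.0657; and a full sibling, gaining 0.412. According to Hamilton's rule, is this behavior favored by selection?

No

Hamilton's rule: the trait is favored when the sum of r·B over every recipient exceeds the actor's cost C.
r to a half-sibling = 1/4 (half-sibs share one parent — one path of length 2: r = (1/2)^2 = 1/4).
r to a half first cousin = 1/16 (half first cousins share one grandparent — one path of length 4: r = (1/2)^4 = 1/16).
r to a full sibling = 1/2 (full sibs share both parents — two paths of length 2: r = 2·(1/2)^2 = 1/2).
Summing one r·B term per recipient: 2·0.25·0.208 + 2·0.0625·0.0657 + 1·0.5·0.412 = 0.3182125.
0.3182125 < 0.47: the indirect benefit is less than the cost.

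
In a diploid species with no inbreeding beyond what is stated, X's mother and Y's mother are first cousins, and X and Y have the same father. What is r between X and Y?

Wright's path rule: contributions from independent ancestry routes add.
X and Y are related in two ways: second cousins through their mothers (r = 1/32) and half-sibs through their shared father (r = 1/4).
r = 1/32 + 1/4 = 0.28125.

0.28125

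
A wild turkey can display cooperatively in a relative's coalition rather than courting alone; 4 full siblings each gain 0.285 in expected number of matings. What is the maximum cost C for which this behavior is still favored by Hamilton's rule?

0.57

r to a full sibling = 0.5 (full sibs share both parents — two paths of length 2: r = 2·(1/2)^2 = 1/2).
Hamilton's rule: n·r·B > C, so the trait is favored while C < n·r·B = 4·0.5·0.285 = 0.57.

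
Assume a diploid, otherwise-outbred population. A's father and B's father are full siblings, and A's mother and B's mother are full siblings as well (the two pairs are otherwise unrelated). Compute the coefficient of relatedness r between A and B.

0.25

Independent pedigree routes through distinct common ancestors add.
A and B are related in two ways: first cousins through their fathers (r = 1/8) and first cousins through their mothers (r = 1/8) — i.e. double first cousins.
r = 1/8 + 1/8 = 1/4 = 0.25.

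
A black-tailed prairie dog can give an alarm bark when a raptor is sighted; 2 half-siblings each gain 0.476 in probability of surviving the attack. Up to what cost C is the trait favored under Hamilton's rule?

0.238

r to a half-sibling = 0.25 (half-sibs share one parent — one path of length 2: r = (1/2)^2 = 1/4).
Hamilton's rule: n·r·B > C, so the trait is favored while C < n·r·B = 2·0.25·0.476 = 0.238.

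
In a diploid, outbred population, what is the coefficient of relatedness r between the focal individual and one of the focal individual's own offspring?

0.5

Each parent–offspring link contributes a factor of 1/2, and independent paths through distinct common ancestors add.
One parent–offspring link: r = (1/2)^1 = 1/2.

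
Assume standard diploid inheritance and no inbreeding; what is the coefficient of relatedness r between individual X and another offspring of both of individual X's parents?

0.5

Each parent–offspring link contributes a factor of 1/2, and independent paths through distinct common ancestors add.
Full sibs share both parents — two paths of length 2: r = 2·(1/2)^2 = 1/2.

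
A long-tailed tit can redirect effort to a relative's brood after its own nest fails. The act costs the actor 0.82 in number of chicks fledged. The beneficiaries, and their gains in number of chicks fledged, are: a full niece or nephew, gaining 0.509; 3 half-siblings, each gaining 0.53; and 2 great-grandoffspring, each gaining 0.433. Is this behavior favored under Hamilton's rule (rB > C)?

No

Hamilton's rule: the trait is favored when the sum of r·B over every recipient exceeds the actor's cost C.
r to a full niece or nephew = 1/4 (full aunt/uncle↔niece/nephew: two paths of length 3 through the shared grandparent pair: r = 2·(1/2)^3 = 1/4).
r to a half-sibling = 0.25 (half-sibs share one parent — one path of length 2: r = (1/2)^2 = 1/4).
r to a great-grandoffspring = 1/8 (three parent–offspring links: r = (1/2)^3 = 1/8).
Summing one r·B term per recipient: 1·0.25·0.509 + 3·0.25·0.53 + 2·0.125·0.433 = 0.633.
0.633 < 0.82: the indirect benefit is less than the cost.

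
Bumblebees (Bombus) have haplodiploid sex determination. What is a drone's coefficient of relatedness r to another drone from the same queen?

Haploid brothers each carry a random half of the queen's diploid genome, so on average they share half: r = 1/2.

0.5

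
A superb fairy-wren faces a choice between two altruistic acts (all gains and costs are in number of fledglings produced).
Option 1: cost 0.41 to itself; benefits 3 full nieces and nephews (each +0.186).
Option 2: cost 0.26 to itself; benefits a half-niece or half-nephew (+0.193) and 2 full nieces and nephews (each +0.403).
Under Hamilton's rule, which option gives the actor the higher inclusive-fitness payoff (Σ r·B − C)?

Option 1: r to a full niece or nephew = 0.25.
Option 1: Σ r·B − C = (3·0.25·0.186) − 0.41 = -0.2705.
Option 2: r to a half-niece or half-nephew = 0.125.
Option 2: r to a full niece or nephew = 0.25.
Option 2: Σ r·B − C = (1·0.125·0.193 + 2·0.25·0.403) − 0.26 = -0.034375.
Option 2 has the higher net inclusive-fitness payoff.

Option 2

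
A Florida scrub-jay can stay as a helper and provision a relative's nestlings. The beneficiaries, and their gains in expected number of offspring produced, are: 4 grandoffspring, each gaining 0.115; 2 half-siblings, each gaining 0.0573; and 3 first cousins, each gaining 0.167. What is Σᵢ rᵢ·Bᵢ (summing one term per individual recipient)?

r to a grandoffspring = 0.25 (two parent–offspring links: r = (1/2)^2 = 1/4).
r to a half-sibling = 1/4 (half-sibs share one parent — one path of length 2: r = (1/2)^2 = 1/4).
r to a first cousin = 0.125 (first cousins share one grandparent pair — two paths of length 4: r = 2·(1/2)^4 = 1/8).
Summing one r·B term per recipient: 4·0.25·0.115 + 2·0.25·0.0573 + 3·0.125·0.167 = 0.206275.

0.206275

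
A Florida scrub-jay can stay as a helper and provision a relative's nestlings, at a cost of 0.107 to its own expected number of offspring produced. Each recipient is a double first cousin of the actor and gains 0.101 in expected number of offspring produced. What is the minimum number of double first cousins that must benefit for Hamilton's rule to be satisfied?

5

r to a double first cousin = 0.25 (double first cousins share both grandparent pairs — four paths of length 4: r = 4·(1/2)^4 = 1/4).
Hamilton's rule: n·r·B > C  ⇒  n > C/(r·B) = 0.107/(0.25·0.101) = 4.238.
The smallest integer exceeding 4.238 is 5.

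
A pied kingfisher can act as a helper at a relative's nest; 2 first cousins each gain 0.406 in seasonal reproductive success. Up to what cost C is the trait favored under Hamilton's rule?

r to a first cousin = 0.125 (first cousins share one grandparent pair — two paths of length 4: r = 2·(1/2)^4 = 1/8).
Hamilton's rule: n·r·B > C, so the trait is favored while C < n·r·B = 2·0.125·0.406 = 0.1015.

0.1015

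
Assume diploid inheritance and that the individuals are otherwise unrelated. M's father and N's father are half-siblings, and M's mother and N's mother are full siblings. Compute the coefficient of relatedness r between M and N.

Wright's path rule: contributions from independent ancestry routes add.
M and N are related in two ways: half first cousins through their fathers (r = 1/16) and first cousins through their mothers (r = 1/8).
r = 1/16 + 1/8 = 3/16 = 0.1875.

0.1875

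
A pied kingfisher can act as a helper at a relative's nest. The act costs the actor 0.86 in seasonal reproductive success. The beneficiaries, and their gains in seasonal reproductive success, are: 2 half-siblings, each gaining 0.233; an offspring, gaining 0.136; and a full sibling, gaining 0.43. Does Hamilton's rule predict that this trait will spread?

No

Hamilton's rule: the trait is favored when the sum of r·B over every recipient exceeds the actor's cost C.
r to a half-sibling = 0.25 (half-sibs share one parent — one path of length 2: r = (1/2)^2 = 1/4).
r to an offspring = 1/2 (one parent–offspring link: r = (1/2)^1 = 1/2).
r to a full sibling = 0.5 (full sibs share both parents — two paths of length 2: r = 2·(1/2)^2 = 1/2).
Summing one r·B term per recipient: 2·0.25·0.233 + 1·0.5·0.136 + 1·0.5·0.43 = 0.3995.
0.3995 < 0.86: the indirect benefit is less than the cost.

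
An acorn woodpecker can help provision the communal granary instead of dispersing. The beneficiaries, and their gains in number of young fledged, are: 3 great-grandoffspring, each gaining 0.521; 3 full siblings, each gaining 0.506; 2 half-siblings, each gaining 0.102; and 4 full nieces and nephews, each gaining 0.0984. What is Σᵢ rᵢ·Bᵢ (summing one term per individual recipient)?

1.103775

r to a great-grandoffspring = 1/8 (three parent–offspring links: r = (1/2)^3 = 1/8).
r to a full sibling = 1/2 (full sibs share both parents — two paths of length 2: r = 2·(1/2)^2 = 1/2).
r to a half-sibling = 0.25 (half-sibs share one parent — one path of length 2: r = (1/2)^2 = 1/4).
r to a full niece or nephew = 1/4 (full aunt/uncle↔niece/nephew: two paths of length 3 through the shared grandparent pair: r = 2·(1/2)^3 = 1/4).
Summing one r·B term per recipient: 3·0.125·0.521 + 3·0.5·0.506 + 2·0.25·0.102 + 4·0.25·0.0984 = 1.103775.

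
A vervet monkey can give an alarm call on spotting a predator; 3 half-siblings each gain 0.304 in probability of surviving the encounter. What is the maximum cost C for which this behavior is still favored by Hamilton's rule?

0.228

r to a half-sibling = 0.25 (half-sibs share one parent — one path of length 2: r = (1/2)^2 = 1/4).
Hamilton's rule: n·r·B > C, so the trait is favored while C < n·r·B = 3·0.25·0.304 = 0.228.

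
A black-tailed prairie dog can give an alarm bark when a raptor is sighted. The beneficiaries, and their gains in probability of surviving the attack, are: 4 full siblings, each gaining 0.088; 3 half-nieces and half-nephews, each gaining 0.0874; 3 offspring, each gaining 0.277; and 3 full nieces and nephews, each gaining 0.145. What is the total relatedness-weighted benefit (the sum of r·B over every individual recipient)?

0.733025

r to a full sibling = 0.5 (full sibs share both parents — two paths of length 2: r = 2·(1/2)^2 = 1/2).
r to a half-niece or half-nephew = 0.125 (half-aunt/uncle↔niece/nephew: one path of length 3: r = (1/2)^3 = 1/8).
r to an offspring = 0.5 (one parent–offspring link: r = (1/2)^1 = 1/2).
r to a full niece or nephew = 1/4 (full aunt/uncle↔niece/nephew: two paths of length 3 through the shared grandparent pair: r = 2·(1/2)^3 = 1/4).
Summing one r·B term per recipient: 4·0.5·0.088 + 3·0.125·0.0874 + 3·0.5·0.277 + 3·0.25·0.145 = 0.733025.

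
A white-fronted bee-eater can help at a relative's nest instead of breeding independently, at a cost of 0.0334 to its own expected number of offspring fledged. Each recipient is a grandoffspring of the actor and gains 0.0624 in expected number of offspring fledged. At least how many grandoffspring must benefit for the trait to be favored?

r to a grandoffspring = 1/4 (two parent–offspring links: r = (1/2)^2 = 1/4).
Hamilton's rule: n·r·B > C  ⇒  n > C/(r·B) = 0.0334/(0.25·0.0624) = 2.141.
The smallest integer exceeding 2.141 is 3.

3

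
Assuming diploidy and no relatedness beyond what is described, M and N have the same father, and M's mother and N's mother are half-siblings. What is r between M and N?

0.3125

Independent pedigree routes through distinct common ancestors add.
M and N are related in two ways: half-sibs through their shared father (r = 1/4) and half first cousins through their mothers (r = 1/16).
r = 1/4 + 1/16 = 0.3125.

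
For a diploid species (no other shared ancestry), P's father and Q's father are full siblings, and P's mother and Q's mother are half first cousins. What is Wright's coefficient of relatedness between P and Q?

Independent pedigree routes through distinct common ancestors add.
P and Q are related in two ways: first cousins through their fathers (r = 1/8) and half second cousins through their mothers (r = 1/64).
r = 1/8 + 1/64 = 9/64 = 0.140625.

0.140625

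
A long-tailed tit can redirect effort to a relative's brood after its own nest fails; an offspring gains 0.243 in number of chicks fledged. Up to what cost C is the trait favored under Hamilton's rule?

r to an offspring = 0.5 (one parent–offspring link: r = (1/2)^1 = 1/2).
Hamilton's rule: n·r·B > C, so the trait is favored while C < n·r·B = 1·0.5·0.243 = 0.1215.

0.1215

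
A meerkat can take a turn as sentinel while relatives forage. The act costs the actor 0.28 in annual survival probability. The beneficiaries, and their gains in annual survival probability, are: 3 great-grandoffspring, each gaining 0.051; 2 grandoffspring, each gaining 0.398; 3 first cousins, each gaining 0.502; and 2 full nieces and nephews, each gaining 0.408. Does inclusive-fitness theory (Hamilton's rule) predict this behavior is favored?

Hamilton's rule: the trait is favored when the sum of r·B over every recipient exceeds the actor's cost C.
r to a great-grandoffspring = 1/8 (three parent–offspring links: r = (1/2)^3 = 1/8).
r to a grandoffspring = 1/4 (two parent–offspring links: r = (1/2)^2 = 1/4).
r to a first cousin = 1/8 (first cousins share one grandparent pair — two paths of length 4: r = 2·(1/2)^4 = 1/8).
r to a full niece or nephew = 1/4 (full aunt/uncle↔niece/nephew: two paths of length 3 through the shared grandparent pair: r = 2·(1/2)^3 = 1/4).
Summing one r·B term per recipient: 3·0.125·0.051 + 2·0.25·0.398 + 3·0.125·0.502 + 2·0.25·0.408 = 0.610375.
0.610375 > 0.28: the indirect benefit exceeds the cost.

Yes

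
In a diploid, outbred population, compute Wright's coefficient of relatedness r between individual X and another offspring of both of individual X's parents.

Each parent–offspring link contributes a factor of 1/2, and independent paths through distinct common ancestors add.
Full sibs share both parents — two paths of length 2: r = 2·(1/2)^2 = 1/2.

0.5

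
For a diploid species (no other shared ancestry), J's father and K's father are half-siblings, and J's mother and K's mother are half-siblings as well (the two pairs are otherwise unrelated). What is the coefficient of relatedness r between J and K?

0.125

Independent pedigree routes through distinct common ancestors add.
J and K are related in two ways: half first cousins through their fathers (r = 1/16) and half first cousins through their mothers (r = 1/16).
r = 1/16 + 1/16 = 0.125.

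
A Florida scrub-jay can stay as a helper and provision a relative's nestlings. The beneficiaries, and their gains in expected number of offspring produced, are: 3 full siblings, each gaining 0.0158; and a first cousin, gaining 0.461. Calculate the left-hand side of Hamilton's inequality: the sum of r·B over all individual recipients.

r to a full sibling = 0.5 (full sibs share both parents — two paths of length 2: r = 2·(1/2)^2 = 1/2).
r to a first cousin = 0.125 (first cousins share one grandparent pair — two paths of length 4: r = 2·(1/2)^4 = 1/8).
Summing one r·B term per recipient: 3·0.5·0.0158 + 1·0.125·0.461 = 0.081325.

0.081325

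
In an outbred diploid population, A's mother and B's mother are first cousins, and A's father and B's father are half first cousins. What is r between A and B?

With two independent routes of shared ancestry, r is the sum of the two contributions.
A and B are related in two ways: second cousins through their mothers (r = 1/32) and half second cousins through their fathers (r = 1/64).
r = 1/32 + 1/64 = 0.046875.

0.046875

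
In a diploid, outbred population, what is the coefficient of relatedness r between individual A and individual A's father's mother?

Each parent–offspring link contributes a factor of 1/2, and independent paths through distinct common ancestors add.
Two parent–offspring links: r = (1/2)^2 = 1/4.

0.25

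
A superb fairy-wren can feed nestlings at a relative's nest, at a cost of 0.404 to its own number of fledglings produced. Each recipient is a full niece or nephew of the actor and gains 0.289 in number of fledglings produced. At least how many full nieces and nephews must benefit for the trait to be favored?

6

r to a full niece or nephew = 0.25 (full aunt/uncle↔niece/nephew: two paths of length 3 through the shared grandparent pair: r = 2·(1/2)^3 = 1/4).
Hamilton's rule: n·r·B > C  ⇒  n > C/(r·B) = 0.404/(0.25·0.289) = 5.592.
The smallest integer exceeding 5.592 is 6.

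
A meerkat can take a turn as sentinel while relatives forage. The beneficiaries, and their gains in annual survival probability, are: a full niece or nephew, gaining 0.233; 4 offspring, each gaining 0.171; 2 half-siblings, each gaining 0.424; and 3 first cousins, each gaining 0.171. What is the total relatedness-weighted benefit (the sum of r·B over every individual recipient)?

0.676375

r to a full niece or nephew = 1/4 (full aunt/uncle↔niece/nephew: two paths of length 3 through the shared grandparent pair: r = 2·(1/2)^3 = 1/4).
r to an offspring = 1/2 (one parent–offspring link: r = (1/2)^1 = 1/2).
r to a half-sibling = 1/4 (half-sibs share one parent — one path of length 2: r = (1/2)^2 = 1/4).
r to a first cousin = 1/8 (first cousins share one grandparent pair — two paths of length 4: r = 2·(1/2)^4 = 1/8).
Summing one r·B term per recipient: 1·0.25·0.233 + 4·0.5·0.171 + 2·0.25·0.424 + 3·0.125·0.171 = 0.676375.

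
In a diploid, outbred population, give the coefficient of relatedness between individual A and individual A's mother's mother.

0.25

Each parent–offspring link contributes a factor of 1/2, and independent paths through distinct common ancestors add.
Two parent–offspring links: r = (1/2)^2 = 1/4.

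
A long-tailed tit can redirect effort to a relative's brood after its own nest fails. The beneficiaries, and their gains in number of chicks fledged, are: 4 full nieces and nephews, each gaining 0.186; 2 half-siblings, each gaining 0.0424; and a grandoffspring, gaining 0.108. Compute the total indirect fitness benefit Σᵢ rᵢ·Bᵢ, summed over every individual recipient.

0.2342

r to a full niece or nephew = 0.25 (full aunt/uncle↔niece/nephew: two paths of length 3 through the shared grandparent pair: r = 2·(1/2)^3 = 1/4).
r to a half-sibling = 1/4 (half-sibs share one parent — one path of length 2: r = (1/2)^2 = 1/4).
r to a grandoffspring = 0.25 (two parent–offspring links: r = (1/2)^2 = 1/4).
Summing one r·B term per recipient: 4·0.25·0.186 + 2·0.25·0.0424 + 1·0.25·0.108 = 0.2342.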